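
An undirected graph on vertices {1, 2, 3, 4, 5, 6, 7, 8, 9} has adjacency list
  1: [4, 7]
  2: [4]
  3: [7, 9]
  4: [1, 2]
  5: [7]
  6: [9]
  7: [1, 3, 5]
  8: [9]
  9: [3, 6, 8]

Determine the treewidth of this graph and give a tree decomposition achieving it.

Every bag has size at most 2, so the width is 2 − 1 = 1 and tw(G) ≤ 1. G has an edge, so its treewidth is at least 1. Hence tw(G) = 1 exactly.

Treewidth 1.
Bags: B1 = {1, 4}  B2 = {1, 7}  B3 = {5, 7}  B4 = {3, 7}  B5 = {3, 9}  B6 = {6, 9}  B7 = {8, 9}  B8 = {2, 4}
Tree: B1–B2, B2–B3, B2–B4, B4–B5, B5–B6, B5–B7, B1–B8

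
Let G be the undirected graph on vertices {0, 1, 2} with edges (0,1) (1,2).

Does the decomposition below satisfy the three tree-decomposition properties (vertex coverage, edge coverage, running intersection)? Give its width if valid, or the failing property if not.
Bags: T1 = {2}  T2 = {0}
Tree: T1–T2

No — vertex 1 appears in no bag.

A tree decomposition must satisfy three properties: every vertex lies in some bag; for every edge, both endpoints lie together in some bag; and for every vertex, the bags containing it form a connected subtree. Here vertex 1 appears in no bag, so the decomposition is invalid.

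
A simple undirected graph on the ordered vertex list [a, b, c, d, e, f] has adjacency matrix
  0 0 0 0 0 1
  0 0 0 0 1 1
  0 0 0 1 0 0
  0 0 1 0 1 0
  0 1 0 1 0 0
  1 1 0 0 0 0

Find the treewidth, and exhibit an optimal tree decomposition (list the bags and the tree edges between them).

Treewidth 1.
One optimal decomposition is:
Bags: B1 = {a, f}  B2 = {b, f}  B3 = {b, e}  B4 = {d, e}  B5 = {c, d}
Tree: B1–B2, B2–B3, B3–B4, B4–B5

Every bag has size at most 2, so the width is 2 − 1 = 1 and tw(G) ≤ 1. Any graph with an edge has treewidth ≥ 1, and G has the edge a–f. Combining the bounds, tw(G) = 1.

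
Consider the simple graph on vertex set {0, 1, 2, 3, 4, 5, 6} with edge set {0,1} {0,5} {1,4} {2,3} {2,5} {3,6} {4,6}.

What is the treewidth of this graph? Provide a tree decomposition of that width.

Every bag has size at most 3, so the width is 3 − 1 = 2 and tw(G) ≤ 2. For the lower bound, G contains the cycle 1–0–5–2–3–6–4–1, so G is not a forest; only forests have treewidth ≤ 1, hence tw(G) ≥ 2. The upper and lower bounds meet at 2, so that is the treewidth.

Treewidth 2.
Bags: B1 = {0, 1, 5}  B2 = {1, 2, 5}  B3 = {1, 2, 3}  B4 = {1, 3, 6}  B5 = {1, 4, 6}
Tree: B1–B2, B2–B3, B3–B4, B4–B5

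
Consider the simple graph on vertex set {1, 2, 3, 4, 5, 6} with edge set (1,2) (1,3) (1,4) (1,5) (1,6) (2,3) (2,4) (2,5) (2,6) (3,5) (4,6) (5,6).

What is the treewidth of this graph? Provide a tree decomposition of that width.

Treewidth 3.
Bags: B1 = {1, 2, 4, 6}  B2 = {1, 2, 5, 6}  B3 = {1, 2, 3, 5}
Tree: B1–B2, B2–B3

The largest bag has 4 vertices, giving width 3; this decomposition certifies tw(G) ≤ 3. On the other hand G contains the 4-clique {1, 2, 4, 6}. A clique must lie in a single bag of any decomposition, so no decomposition can have width below 3. Hence tw(G) = 3 exactly.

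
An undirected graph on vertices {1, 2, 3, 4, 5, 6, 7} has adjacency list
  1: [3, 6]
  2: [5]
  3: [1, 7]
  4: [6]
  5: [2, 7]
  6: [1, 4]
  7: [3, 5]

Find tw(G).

1

A width-1 tree decomposition is:
Bags: B1 = {2, 5}  B2 = {5, 7}  B3 = {3, 7}  B4 = {1, 3}  B5 = {1, 6}  B6 = {4, 6}
Tree: B1–B2, B2–B3, B3–B4, B4–B5, B5–B6
The largest bag has 2 vertices, giving width 1; this decomposition certifies tw(G) ≤ 1. Since G has at least one edge (e.g. 2–5), it is not an edgeless graph, so tw(G) ≥ 1. Therefore the treewidth is 1.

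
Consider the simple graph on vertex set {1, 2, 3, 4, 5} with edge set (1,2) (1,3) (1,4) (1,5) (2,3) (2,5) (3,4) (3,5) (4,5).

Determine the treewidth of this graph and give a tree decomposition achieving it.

Treewidth 3.
One optimal decomposition is:
Bags: B1 = {1, 3, 4, 5}  B2 = {1, 2, 3, 5}
Tree: B1–B2

Every bag has size at most 4, so the width is 4 − 1 = 3 and tw(G) ≤ 3. Conversely, {1, 2, 3, 5} is a clique of size 4, and the vertices of any clique must share a bag in every tree decomposition; so some bag has ≥ 4 vertices and tw(G) ≥ 3. Hence tw(G) = 3 exactly.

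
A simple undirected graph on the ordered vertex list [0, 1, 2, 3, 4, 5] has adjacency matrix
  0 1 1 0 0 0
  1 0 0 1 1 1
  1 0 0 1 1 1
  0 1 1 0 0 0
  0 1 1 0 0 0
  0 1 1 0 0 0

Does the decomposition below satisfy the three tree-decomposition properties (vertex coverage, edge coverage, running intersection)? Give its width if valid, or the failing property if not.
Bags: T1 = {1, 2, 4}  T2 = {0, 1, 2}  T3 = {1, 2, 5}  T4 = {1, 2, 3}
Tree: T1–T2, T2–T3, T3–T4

Checking the three conditions: (i) the bags cover all of {0, 1, 2, 3, 4, 5}; (ii) for each edge, some bag contains both endpoints; (iii) the bags containing any fixed vertex form a subtree. All hold, so the decomposition is valid with width 3 − 1 = 2.

Yes; width 2.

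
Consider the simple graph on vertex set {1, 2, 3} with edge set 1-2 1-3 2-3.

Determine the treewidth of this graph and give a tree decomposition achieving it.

Treewidth 2.
Bags: B1 = {1, 2, 3}
Tree: (single bag)

With just one bag of size 3, the width is 3 − 1 = 2, so tw(G) ≤ 2. For the lower bound, the 3 vertices {1, 2, 3} are pairwise adjacent, and any tree decomposition puts a clique entirely inside one bag — forcing width ≥ 2. Therefore the treewidth is 2.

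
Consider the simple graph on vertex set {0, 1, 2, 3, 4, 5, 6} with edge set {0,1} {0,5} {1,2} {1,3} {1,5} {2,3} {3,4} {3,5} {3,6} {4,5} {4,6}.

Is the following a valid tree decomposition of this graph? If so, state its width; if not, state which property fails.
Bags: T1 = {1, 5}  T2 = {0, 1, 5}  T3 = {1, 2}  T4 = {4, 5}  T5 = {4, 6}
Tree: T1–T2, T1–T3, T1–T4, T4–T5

A tree decomposition must satisfy three properties: every vertex lies in some bag; for every edge, both endpoints lie together in some bag; and for every vertex, the bags containing it form a connected subtree. Here vertex 3 appears in no bag, so the decomposition is invalid.

No — vertex 3 appears in no bag.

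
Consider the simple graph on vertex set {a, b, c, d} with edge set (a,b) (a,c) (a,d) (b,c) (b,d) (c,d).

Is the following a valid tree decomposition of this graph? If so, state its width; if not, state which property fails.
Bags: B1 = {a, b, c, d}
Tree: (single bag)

Checking the three conditions: (i) the bags cover all of {a, b, c, d}; (ii) for each edge, some bag contains both endpoints; (iii) the bags containing any fixed vertex form a subtree. All hold, so the decomposition is valid with width 4 − 1 = 3.

Yes; width 3.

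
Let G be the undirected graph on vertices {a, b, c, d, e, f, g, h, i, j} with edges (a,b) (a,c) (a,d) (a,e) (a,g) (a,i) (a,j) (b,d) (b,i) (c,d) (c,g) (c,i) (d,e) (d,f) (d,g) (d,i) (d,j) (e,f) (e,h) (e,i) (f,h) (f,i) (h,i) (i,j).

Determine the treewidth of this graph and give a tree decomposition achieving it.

Treewidth 3.
One such decomposition:
Bags: B1 = {a, c, d, i}  B2 = {a, d, i, j}  B3 = {a, c, d, g}  B4 = {a, b, d, i}  B5 = {a, d, e, i}  B6 = {d, e, f, i}  B7 = {e, f, h, i}
Tree: B1–B2, B1–B3, B2–B4, B2–B5, B5–B6, B6–B7

Every bag has size at most 4, so the width is 4 − 1 = 3 and tw(G) ≤ 3. Conversely, {a, c, d, g} is a clique of size 4, and the vertices of any clique must share a bag in every tree decomposition; so some bag has ≥ 4 vertices and tw(G) ≥ 3. Combining the bounds, tw(G) = 3.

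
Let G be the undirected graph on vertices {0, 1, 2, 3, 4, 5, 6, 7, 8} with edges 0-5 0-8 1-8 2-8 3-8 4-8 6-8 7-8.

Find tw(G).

1

A width-1 tree decomposition is:
Bags: B1 = {2, 8}  B2 = {1, 8}  B3 = {7, 8}  B4 = {0, 8}  B5 = {4, 8}  B6 = {0, 5}  B7 = {6, 8}  B8 = {3, 8}
Tree: B1–B2, B1–B3, B3–B4, B3–B5, B4–B6, B3–B7, B2–B8
Every bag has size at most 2, so the width is 2 − 1 = 1 and tw(G) ≤ 1. Any graph with an edge has treewidth ≥ 1, and G has the edge 8–2. The upper and lower bounds meet at 1, so that is the treewidth.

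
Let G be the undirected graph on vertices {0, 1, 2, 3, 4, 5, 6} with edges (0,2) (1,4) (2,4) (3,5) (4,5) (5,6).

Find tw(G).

1

A width-1 tree decomposition is:
Bags: B1 = {0, 2}  B2 = {2, 4}  B3 = {4, 5}  B4 = {1, 4}  B5 = {5, 6}  B6 = {3, 5}
Tree: B1–B2, B2–B3, B3–B4, B3–B5, B3–B6
Every bag has size at most 2, so the width is 2 − 1 = 1 and tw(G) ≤ 1. Any graph with an edge has treewidth ≥ 1, and G has the edge 0–2. Combining the bounds, tw(G) = 1.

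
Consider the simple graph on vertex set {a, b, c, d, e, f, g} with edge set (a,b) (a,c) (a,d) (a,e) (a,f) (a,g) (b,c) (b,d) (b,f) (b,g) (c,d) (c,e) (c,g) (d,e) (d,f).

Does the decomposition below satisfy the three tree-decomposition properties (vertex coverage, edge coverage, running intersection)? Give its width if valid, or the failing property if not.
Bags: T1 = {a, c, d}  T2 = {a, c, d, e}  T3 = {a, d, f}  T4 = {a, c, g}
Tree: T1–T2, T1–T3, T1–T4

No — vertex b appears in no bag.

A tree decomposition must satisfy three properties: every vertex lies in some bag; for every edge, both endpoints lie together in some bag; and for every vertex, the bags containing it form a connected subtree. Here vertex b appears in no bag, so the decomposition is invalid.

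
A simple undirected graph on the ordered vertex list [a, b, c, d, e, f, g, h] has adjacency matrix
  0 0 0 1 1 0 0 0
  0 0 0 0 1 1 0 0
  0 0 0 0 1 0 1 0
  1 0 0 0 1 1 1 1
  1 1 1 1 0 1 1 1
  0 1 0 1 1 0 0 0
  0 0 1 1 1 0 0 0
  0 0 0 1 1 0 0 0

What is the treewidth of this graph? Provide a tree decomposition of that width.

The largest bag has 3 vertices, giving width 2; this decomposition certifies tw(G) ≤ 2. On the other hand G contains the 3-clique {d, e, g}. A clique must lie in a single bag of any decomposition, so no decomposition can have width below 2. Hence tw(G) = 2 exactly.

Treewidth 2.
One optimal decomposition is:
Bags: B1 = {d, e, g}  B2 = {a, d, e}  B3 = {d, e, f}  B4 = {c, e, g}  B5 = {d, e, h}  B6 = {b, e, f}
Tree: B1–B2, B1–B3, B1–B4, B2–B5, B3–B6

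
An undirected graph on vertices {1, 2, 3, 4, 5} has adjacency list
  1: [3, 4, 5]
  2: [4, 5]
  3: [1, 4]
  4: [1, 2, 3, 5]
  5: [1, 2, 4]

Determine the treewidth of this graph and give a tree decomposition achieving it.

Treewidth 2.
Bags: B1 = {1, 4, 5}  B2 = {2, 4, 5}  B3 = {1, 3, 4}
Tree: B1–B2, B1–B3

Each bag holds 3 vertices, so the decomposition has width 2, which upper-bounds the treewidth. For the lower bound, the 3 vertices {1, 3, 4} are pairwise adjacent, and any tree decomposition puts a clique entirely inside one bag — forcing width ≥ 2. Therefore the treewidth is 2.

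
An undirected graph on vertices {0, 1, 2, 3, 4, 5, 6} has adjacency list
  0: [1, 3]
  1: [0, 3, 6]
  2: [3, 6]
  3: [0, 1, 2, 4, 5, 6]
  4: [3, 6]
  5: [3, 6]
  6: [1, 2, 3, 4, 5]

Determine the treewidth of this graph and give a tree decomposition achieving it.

Every bag has size at most 3, so the width is 3 − 1 = 2 and tw(G) ≤ 2. For the lower bound, the 3 vertices {0, 1, 3} are pairwise adjacent, and any tree decomposition puts a clique entirely inside one bag — forcing width ≥ 2. The upper and lower bounds meet at 2, so that is the treewidth.

Treewidth 2.
One such decomposition:
Bags: B1 = {3, 4, 6}  B2 = {2, 3, 6}  B3 = {3, 5, 6}  B4 = {1, 3, 6}  B5 = {0, 1, 3}
Tree: B1–B2, B1–B3, B3–B4, B4–B5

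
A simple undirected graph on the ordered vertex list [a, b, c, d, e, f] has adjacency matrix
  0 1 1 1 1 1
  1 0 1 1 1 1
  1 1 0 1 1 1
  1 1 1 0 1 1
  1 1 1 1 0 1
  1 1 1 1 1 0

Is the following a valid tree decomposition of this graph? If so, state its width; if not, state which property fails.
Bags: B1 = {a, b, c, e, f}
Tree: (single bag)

No — vertex d appears in no bag.

A tree decomposition must satisfy three properties: every vertex lies in some bag; for every edge, both endpoints lie together in some bag; and for every vertex, the bags containing it form a connected subtree. Here vertex d appears in no bag, so the decomposition is invalid.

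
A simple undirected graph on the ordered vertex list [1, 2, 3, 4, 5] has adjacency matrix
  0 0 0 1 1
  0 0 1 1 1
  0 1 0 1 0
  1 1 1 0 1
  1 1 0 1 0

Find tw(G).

2

A width-2 tree decomposition is:
Bags: B1 = {2, 3, 4}  B2 = {2, 4, 5}  B3 = {1, 4, 5}
Tree: B1–B2, B2–B3
Every bag has size at most 3, so the width is 3 − 1 = 2 and tw(G) ≤ 2. On the other hand G contains the 3-clique {1, 4, 5}. A clique must lie in a single bag of any decomposition, so no decomposition can have width below 2. The upper and lower bounds meet at 2, so that is the treewidth.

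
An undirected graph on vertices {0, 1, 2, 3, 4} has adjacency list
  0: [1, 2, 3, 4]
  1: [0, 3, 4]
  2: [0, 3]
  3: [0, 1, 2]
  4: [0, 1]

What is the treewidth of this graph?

A width-2 tree decomposition is:
Bags: B1 = {0, 2, 3}  B2 = {0, 1, 3}  B3 = {0, 1, 4}
Tree: B1–B2, B2–B3
Every bag has size at most 3, so the width is 3 − 1 = 2 and tw(G) ≤ 2. For the lower bound, the 3 vertices {0, 1, 3} are pairwise adjacent, and any tree decomposition puts a clique entirely inside one bag — forcing width ≥ 2. Therefore the treewidth is 2.

2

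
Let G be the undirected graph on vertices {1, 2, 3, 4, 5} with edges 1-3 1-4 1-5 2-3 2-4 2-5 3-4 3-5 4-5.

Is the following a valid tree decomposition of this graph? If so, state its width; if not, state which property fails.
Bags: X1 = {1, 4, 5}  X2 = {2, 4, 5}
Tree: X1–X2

A tree decomposition must satisfy three properties: every vertex lies in some bag; for every edge, both endpoints lie together in some bag; and for every vertex, the bags containing it form a connected subtree. Here vertex 3 appears in no bag, so the decomposition is invalid.

No — vertex 3 appears in no bag.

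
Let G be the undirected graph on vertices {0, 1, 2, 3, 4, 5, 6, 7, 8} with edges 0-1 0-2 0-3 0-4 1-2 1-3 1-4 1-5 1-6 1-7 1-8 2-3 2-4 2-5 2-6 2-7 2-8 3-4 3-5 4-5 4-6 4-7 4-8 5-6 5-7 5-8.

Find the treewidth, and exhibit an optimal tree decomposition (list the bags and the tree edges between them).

The largest bag has 5 vertices, giving width 4; this decomposition certifies tw(G) ≤ 4. For the lower bound, the 5 vertices {0, 1, 2, 3, 4} are pairwise adjacent, and any tree decomposition puts a clique entirely inside one bag — forcing width ≥ 4. Therefore the treewidth is 4.

Treewidth 4.
Bags: B1 = {1, 2, 3, 4, 5}  B2 = {1, 2, 4, 5, 8}  B3 = {0, 1, 2, 3, 4}  B4 = {1, 2, 4, 5, 7}  B5 = {1, 2, 4, 5, 6}
Tree: B1–B2, B1–B3, B2–B4, B4–B5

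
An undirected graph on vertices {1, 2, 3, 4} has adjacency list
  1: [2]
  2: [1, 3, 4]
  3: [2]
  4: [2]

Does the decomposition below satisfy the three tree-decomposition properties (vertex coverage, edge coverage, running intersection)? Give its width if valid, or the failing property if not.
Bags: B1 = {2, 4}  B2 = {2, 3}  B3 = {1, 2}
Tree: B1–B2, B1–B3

Yes; width 1.

Vertex coverage: the bags together contain {1, 2, 3, 4}, the full vertex set. Edge coverage: each edge of G has both endpoints in at least one bag. Running intersection: for every vertex, the bags containing it form a connected subtree. All three properties hold, so this is a valid tree decomposition of width max|bag| − 1 = 1, and hence tw(G) ≤ 1.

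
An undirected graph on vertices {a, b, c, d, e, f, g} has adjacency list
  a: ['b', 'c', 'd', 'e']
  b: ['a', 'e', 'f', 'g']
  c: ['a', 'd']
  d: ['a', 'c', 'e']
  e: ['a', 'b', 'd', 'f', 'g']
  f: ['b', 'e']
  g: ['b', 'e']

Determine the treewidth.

2

A width-2 tree decomposition is:
Bags: B1 = {b, e, g}  B2 = {b, e, f}  B3 = {a, b, e}  B4 = {a, d, e}  B5 = {a, c, d}
Tree: B1–B2, B1–B3, B3–B4, B4–B5
Every bag has size at most 3, so the width is 3 − 1 = 2 and tw(G) ≤ 2. Conversely, {a, d, e} is a clique of size 3, and the vertices of any clique must share a bag in every tree decomposition; so some bag has ≥ 3 vertices and tw(G) ≥ 2. Therefore the treewidth is 2.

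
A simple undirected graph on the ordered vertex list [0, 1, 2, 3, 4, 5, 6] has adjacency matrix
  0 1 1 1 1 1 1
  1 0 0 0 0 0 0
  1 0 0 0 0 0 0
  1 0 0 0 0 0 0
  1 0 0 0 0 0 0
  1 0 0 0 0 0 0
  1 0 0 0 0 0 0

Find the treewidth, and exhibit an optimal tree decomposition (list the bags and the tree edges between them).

Treewidth 1.
One optimal decomposition is:
Bags: B1 = {0, 3}  B2 = {0, 1}  B3 = {0, 2}  B4 = {0, 5}  B5 = {0, 6}  B6 = {0, 4}
Tree: B1–B2, B2–B3, B3–B4, B1–B5, B1–B6

The largest bag has 2 vertices, giving width 1; this decomposition certifies tw(G) ≤ 1. Since G has at least one edge (e.g. 3–0), it is not an edgeless graph, so tw(G) ≥ 1. Combining the bounds, tw(G) = 1.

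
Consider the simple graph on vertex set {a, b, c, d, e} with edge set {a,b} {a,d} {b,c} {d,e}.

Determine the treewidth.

1

A width-1 tree decomposition is:
Bags: B1 = {b, c}  B2 = {a, b}  B3 = {a, d}  B4 = {d, e}
Tree: B1–B2, B2–B3, B3–B4
Every bag has size at most 2, so the width is 2 − 1 = 1 and tw(G) ≤ 1. G has an edge, so its treewidth is at least 1. The upper and lower bounds meet at 1, so that is the treewidth.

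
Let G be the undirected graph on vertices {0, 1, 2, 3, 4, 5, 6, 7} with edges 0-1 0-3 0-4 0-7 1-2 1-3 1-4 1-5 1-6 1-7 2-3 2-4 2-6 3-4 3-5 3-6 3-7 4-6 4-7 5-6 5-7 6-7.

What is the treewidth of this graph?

A width-4 tree decomposition is:
Bags: B1 = {0, 1, 3, 4, 7}  B2 = {1, 3, 4, 6, 7}  B3 = {1, 2, 3, 4, 6}  B4 = {1, 3, 5, 6, 7}
Tree: B1–B2, B2–B3, B2–B4
The largest bag has 5 vertices, giving width 4; this decomposition certifies tw(G) ≤ 4. Conversely, {0, 1, 3, 4, 7} is a clique of size 5, and the vertices of any clique must share a bag in every tree decomposition; so some bag has ≥ 5 vertices and tw(G) ≥ 4. The upper and lower bounds meet at 4, so that is the treewidth.

4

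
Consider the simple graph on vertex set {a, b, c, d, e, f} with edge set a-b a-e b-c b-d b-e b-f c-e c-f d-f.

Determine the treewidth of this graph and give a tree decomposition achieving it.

Treewidth 2.
One optimal decomposition is:
Bags: B1 = {b, c, e}  B2 = {a, b, e}  B3 = {b, c, f}  B4 = {b, d, f}
Tree: B1–B2, B1–B3, B3–B4

The largest bag has 3 vertices, giving width 2; this decomposition certifies tw(G) ≤ 2. On the other hand G contains the 3-clique {a, b, e}. A clique must lie in a single bag of any decomposition, so no decomposition can have width below 2. Therefore the treewidth is 2.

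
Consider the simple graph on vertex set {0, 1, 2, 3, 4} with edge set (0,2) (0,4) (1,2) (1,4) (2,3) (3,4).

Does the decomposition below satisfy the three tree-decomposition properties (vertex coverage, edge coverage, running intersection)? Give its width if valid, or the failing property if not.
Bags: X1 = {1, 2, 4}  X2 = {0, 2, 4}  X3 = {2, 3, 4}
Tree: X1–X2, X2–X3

Vertex coverage: the bags together contain {0, 1, 2, 3, 4}, the full vertex set. Edge coverage: each edge of G has both endpoints in at least one bag. Running intersection: for every vertex, the bags containing it form a connected subtree. All three properties hold, so this is a valid tree decomposition of width max|bag| − 1 = 2, and hence tw(G) ≤ 2.

Yes; width 2.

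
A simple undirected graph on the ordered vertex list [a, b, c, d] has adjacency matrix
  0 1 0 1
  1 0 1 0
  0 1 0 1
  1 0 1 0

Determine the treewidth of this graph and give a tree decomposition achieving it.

Each bag holds 3 vertices, so the decomposition has width 2, which upper-bounds the treewidth. Since a–b–c–d–a is a cycle in G, G is not acyclic. Forests are exactly the graphs of treewidth ≤ 1, so tw(G) ≥ 2. Combining the bounds, tw(G) = 2.

Treewidth 2.
Bags: B1 = {a, b, c}  B2 = {a, c, d}
Tree: B1–B2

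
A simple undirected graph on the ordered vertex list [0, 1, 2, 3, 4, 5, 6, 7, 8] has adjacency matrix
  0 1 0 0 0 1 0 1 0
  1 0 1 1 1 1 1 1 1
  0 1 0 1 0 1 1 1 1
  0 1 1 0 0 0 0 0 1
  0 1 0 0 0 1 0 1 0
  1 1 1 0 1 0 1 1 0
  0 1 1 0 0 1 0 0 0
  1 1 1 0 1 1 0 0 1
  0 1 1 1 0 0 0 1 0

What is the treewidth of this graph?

A width-3 tree decomposition is:
Bags: B1 = {1, 2, 5, 7}  B2 = {0, 1, 5, 7}  B3 = {1, 2, 5, 6}  B4 = {1, 4, 5, 7}  B5 = {1, 2, 7, 8}  B6 = {1, 2, 3, 8}
Tree: B1–B2, B1–B3, B2–B4, B1–B5, B5–B6
The largest bag has 4 vertices, giving width 3; this decomposition certifies tw(G) ≤ 3. Conversely, {0, 1, 5, 7} is a clique of size 4, and the vertices of any clique must share a bag in every tree decomposition; so some bag has ≥ 4 vertices and tw(G) ≥ 3. The upper and lower bounds meet at 3, so that is the treewidth.

3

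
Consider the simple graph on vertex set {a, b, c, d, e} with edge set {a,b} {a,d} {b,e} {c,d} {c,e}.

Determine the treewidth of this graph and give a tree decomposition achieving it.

The largest bag has 3 vertices, giving width 2; this decomposition certifies tw(G) ≤ 2. The edges b–a–d–c–e–b form a cycle, so G is not a tree and its treewidth is at least 2. Therefore the treewidth is 2.

Treewidth 2.
One optimal decomposition is:
Bags: B1 = {a, b, d}  B2 = {b, c, d}  B3 = {b, c, e}
Tree: B1–B2, B2–B3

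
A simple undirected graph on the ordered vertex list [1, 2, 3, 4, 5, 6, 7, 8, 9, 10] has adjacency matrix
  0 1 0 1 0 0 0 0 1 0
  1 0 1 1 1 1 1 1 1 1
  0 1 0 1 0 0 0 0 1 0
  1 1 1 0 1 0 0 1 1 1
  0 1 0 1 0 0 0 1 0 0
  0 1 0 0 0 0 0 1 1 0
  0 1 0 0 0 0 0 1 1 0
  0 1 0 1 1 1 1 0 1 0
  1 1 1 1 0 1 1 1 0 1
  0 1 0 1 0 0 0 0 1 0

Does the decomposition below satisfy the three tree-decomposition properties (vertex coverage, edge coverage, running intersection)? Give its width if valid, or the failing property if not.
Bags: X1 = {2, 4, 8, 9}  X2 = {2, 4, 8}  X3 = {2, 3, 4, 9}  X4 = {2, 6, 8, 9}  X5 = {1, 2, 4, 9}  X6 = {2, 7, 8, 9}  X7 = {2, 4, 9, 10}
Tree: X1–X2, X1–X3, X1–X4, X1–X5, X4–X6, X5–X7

A tree decomposition must satisfy three properties: every vertex lies in some bag; for every edge, both endpoints lie together in some bag; and for every vertex, the bags containing it form a connected subtree. Here vertex 5 appears in no bag, so the decomposition is invalid.

No — vertex 5 appears in no bag.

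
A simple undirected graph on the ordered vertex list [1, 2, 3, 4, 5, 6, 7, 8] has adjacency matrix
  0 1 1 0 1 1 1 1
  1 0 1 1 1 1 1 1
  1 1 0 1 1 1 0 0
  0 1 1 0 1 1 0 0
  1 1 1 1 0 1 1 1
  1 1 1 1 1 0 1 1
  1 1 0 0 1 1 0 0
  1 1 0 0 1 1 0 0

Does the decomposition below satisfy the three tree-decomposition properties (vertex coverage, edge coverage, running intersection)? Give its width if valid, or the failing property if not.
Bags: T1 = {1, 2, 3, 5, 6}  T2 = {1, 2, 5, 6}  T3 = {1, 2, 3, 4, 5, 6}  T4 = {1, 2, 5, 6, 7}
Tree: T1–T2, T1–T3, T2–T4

A tree decomposition must satisfy three properties: every vertex lies in some bag; for every edge, both endpoints lie together in some bag; and for every vertex, the bags containing it form a connected subtree. Here vertex 8 appears in no bag, so the decomposition is invalid.

No — vertex 8 appears in no bag.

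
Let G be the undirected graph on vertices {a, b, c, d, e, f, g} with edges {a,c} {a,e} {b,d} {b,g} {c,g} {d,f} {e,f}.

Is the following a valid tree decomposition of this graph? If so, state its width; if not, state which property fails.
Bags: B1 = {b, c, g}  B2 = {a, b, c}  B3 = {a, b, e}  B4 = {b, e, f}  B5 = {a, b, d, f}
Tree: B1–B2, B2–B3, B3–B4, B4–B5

A tree decomposition must satisfy three properties: every vertex lies in some bag; for every edge, both endpoints lie together in some bag; and for every vertex, the bags containing it form a connected subtree. Here bags containing vertex a are not connected in the tree, so the decomposition is invalid.

No — bags containing vertex a are not connected in the tree.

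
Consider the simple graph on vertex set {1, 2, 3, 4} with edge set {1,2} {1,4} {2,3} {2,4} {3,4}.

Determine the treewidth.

A width-2 tree decomposition is:
Bags: B1 = {1, 2, 4}  B2 = {2, 3, 4}
Tree: B1–B2
Every bag has size at most 3, so the width is 3 − 1 = 2 and tw(G) ≤ 2. For the lower bound, the 3 vertices {1, 2, 4} are pairwise adjacent, and any tree decomposition puts a clique entirely inside one bag — forcing width ≥ 2. The upper and lower bounds meet at 2, so that is the treewidth.

2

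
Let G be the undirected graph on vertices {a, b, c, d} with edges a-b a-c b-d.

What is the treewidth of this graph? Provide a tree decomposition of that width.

Treewidth 1.
One such decomposition:
Bags: B1 = {a, b}  B2 = {a, c}  B3 = {b, d}
Tree: B1–B2, B1–B3

Each bag holds 2 vertices, so the decomposition has width 1, which upper-bounds the treewidth. Since G has at least one edge (e.g. a–b), it is not an edgeless graph, so tw(G) ≥ 1. Hence tw(G) = 1 exactly.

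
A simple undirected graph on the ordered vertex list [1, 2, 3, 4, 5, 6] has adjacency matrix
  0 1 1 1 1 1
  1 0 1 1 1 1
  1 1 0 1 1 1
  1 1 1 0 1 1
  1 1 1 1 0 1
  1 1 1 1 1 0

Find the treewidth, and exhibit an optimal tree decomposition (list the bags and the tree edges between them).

A single bag containing all 6 vertices is trivially a valid decomposition of width 5. On the other hand G contains the 6-clique {1, 2, 3, 4, 5, 6}. A clique must lie in a single bag of any decomposition, so no decomposition can have width below 5. Therefore the treewidth is 5.

Treewidth 5.
Bags: B1 = {1, 2, 3, 4, 5, 6}
Tree: (single bag)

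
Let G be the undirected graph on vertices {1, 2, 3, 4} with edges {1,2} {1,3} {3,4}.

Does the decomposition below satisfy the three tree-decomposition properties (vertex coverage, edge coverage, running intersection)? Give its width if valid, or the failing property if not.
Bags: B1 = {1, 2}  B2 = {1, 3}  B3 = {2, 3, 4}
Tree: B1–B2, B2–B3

A tree decomposition must satisfy three properties: every vertex lies in some bag; for every edge, both endpoints lie together in some bag; and for every vertex, the bags containing it form a connected subtree. Here bags containing vertex 2 are not connected in the tree, so the decomposition is invalid.

No — bags containing vertex 2 are not connected in the tree.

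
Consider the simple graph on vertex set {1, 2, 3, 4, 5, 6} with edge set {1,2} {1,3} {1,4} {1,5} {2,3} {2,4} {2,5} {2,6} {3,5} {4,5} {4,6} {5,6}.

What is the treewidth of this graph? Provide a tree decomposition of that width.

The largest bag has 4 vertices, giving width 3; this decomposition certifies tw(G) ≤ 3. Conversely, {1, 2, 3, 5} is a clique of size 4, and the vertices of any clique must share a bag in every tree decomposition; so some bag has ≥ 4 vertices and tw(G) ≥ 3. Hence tw(G) = 3 exactly.

Treewidth 3.
Bags: B1 = {1, 2, 4, 5}  B2 = {2, 4, 5, 6}  B3 = {1, 2, 3, 5}
Tree: B1–B2, B1–B3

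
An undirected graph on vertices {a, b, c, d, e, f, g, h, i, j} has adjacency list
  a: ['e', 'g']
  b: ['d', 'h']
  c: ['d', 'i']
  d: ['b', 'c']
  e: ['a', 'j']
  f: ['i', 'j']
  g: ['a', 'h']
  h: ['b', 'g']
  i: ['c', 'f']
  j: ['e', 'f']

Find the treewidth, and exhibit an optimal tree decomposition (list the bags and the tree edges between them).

Treewidth 2.
One such decomposition:
Bags: B1 = {b, c, d}  B2 = {b, c, h}  B3 = {c, g, h}  B4 = {a, c, g}  B5 = {a, c, e}  B6 = {c, e, j}  B7 = {c, f, j}  B8 = {c, f, i}
Tree: B1–B2, B2–B3, B3–B4, B4–B5, B5–B6, B6–B7, B7–B8

The largest bag has 3 vertices, giving width 2; this decomposition certifies tw(G) ≤ 2. Since c–d–b–h–g–a–e–j–f–i–c is a cycle in G, G is not acyclic. Forests are exactly the graphs of treewidth ≤ 1, so tw(G) ≥ 2. The upper and lower bounds meet at 2, so that is the treewidth.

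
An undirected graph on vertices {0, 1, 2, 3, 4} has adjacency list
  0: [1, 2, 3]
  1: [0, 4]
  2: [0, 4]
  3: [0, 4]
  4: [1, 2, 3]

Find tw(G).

A width-2 tree decomposition is:
Bags: B1 = {0, 3, 4}  B2 = {0, 2, 4}  B3 = {0, 1, 4}
Tree: B1–B2, B2–B3
Every bag has size at most 3, so the width is 3 − 1 = 2 and tw(G) ≤ 2. The edges 4–3–0–2–4 form a cycle, so G is not a tree and its treewidth is at least 2. Combining the bounds, tw(G) = 2.

2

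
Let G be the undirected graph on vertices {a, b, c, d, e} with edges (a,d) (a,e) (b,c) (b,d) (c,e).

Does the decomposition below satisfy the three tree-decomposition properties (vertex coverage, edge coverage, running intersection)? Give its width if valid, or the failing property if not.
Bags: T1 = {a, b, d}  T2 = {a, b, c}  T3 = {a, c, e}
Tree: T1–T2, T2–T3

Every vertex of G appears in some bag (union = {a, b, c, d, e}); every edge is covered by a bag; and for each vertex v the set of bags containing v is connected in the bag tree. The decomposition is therefore valid. The largest bag has 3 vertices, so the width is 2.

Yes; width 2.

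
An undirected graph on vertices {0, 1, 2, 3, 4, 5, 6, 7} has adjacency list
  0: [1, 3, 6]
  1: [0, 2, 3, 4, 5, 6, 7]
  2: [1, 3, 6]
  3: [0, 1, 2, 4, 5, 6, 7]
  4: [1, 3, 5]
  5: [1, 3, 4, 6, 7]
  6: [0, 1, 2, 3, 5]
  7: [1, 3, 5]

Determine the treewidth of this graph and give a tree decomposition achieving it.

Treewidth 3.
One optimal decomposition is:
Bags: B1 = {1, 3, 5, 7}  B2 = {1, 3, 5, 6}  B3 = {1, 2, 3, 6}  B4 = {0, 1, 3, 6}  B5 = {1, 3, 4, 5}
Tree: B1–B2, B2–B3, B2–B4, B1–B5

Every bag has size at most 4, so the width is 4 − 1 = 3 and tw(G) ≤ 3. Conversely, {0, 1, 3, 6} is a clique of size 4, and the vertices of any clique must share a bag in every tree decomposition; so some bag has ≥ 4 vertices and tw(G) ≥ 3. Therefore the treewidth is 3.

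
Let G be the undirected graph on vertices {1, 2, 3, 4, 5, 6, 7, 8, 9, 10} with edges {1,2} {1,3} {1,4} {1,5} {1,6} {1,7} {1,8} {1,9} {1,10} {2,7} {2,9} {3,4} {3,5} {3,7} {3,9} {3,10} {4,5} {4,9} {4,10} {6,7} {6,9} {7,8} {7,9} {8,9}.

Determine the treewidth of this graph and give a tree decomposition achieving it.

Each bag holds 4 vertices, so the decomposition has width 3, which upper-bounds the treewidth. For the lower bound, the 4 vertices {1, 3, 4, 9} are pairwise adjacent, and any tree decomposition puts a clique entirely inside one bag — forcing width ≥ 3. Therefore the treewidth is 3.

Treewidth 3.
Bags: B1 = {1, 3, 7, 9}  B2 = {1, 3, 4, 9}  B3 = {1, 6, 7, 9}  B4 = {1, 2, 7, 9}  B5 = {1, 3, 4, 10}  B6 = {1, 7, 8, 9}  B7 = {1, 3, 4, 5}
Tree: B1–B2, B1–B3, B1–B4, B2–B5, B3–B6, B2–B7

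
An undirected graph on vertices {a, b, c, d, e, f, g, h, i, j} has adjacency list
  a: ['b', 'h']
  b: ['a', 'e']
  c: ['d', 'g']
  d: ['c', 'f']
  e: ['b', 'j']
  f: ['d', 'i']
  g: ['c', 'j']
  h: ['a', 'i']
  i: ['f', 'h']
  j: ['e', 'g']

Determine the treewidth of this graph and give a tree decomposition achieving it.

Every bag has size at most 3, so the width is 3 − 1 = 2 and tw(G) ≤ 2. For the lower bound, G contains the cycle g–j–e–b–a–h–i–f–d–c–g, so G is not a forest; only forests have treewidth ≤ 1, hence tw(G) ≥ 2. The upper and lower bounds meet at 2, so that is the treewidth.

Treewidth 2.
One such decomposition:
Bags: B1 = {e, g, j}  B2 = {b, e, g}  B3 = {a, b, g}  B4 = {a, g, h}  B5 = {g, h, i}  B6 = {f, g, i}  B7 = {d, f, g}  B8 = {c, d, g}
Tree: B1–B2, B2–B3, B3–B4, B4–B5, B5–B6, B6–B7, B7–B8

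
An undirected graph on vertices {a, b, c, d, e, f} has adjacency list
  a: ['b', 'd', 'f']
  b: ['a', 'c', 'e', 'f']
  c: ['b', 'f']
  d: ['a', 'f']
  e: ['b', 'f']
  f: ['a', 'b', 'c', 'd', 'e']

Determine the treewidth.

A width-2 tree decomposition is:
Bags: B1 = {a, b, f}  B2 = {b, c, f}  B3 = {b, e, f}  B4 = {a, d, f}
Tree: B1–B2, B2–B3, B1–B4
The largest bag has 3 vertices, giving width 2; this decomposition certifies tw(G) ≤ 2. Conversely, {a, d, f} is a clique of size 3, and the vertices of any clique must share a bag in every tree decomposition; so some bag has ≥ 3 vertices and tw(G) ≥ 2. Therefore the treewidth is 2.

2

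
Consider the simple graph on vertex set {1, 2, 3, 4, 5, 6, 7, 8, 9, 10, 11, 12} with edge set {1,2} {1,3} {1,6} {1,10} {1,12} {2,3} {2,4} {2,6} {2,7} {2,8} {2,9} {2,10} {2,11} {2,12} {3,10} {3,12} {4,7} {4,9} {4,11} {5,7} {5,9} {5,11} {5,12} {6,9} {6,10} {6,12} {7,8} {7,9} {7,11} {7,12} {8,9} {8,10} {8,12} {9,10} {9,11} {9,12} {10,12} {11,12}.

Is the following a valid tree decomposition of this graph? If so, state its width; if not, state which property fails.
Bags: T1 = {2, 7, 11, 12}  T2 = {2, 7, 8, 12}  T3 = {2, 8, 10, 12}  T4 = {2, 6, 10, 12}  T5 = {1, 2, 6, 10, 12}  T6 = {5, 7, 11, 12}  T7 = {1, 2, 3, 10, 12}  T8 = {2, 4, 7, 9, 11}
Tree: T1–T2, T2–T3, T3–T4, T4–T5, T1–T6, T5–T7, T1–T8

No — edge (9,12) lies in no bag.

A tree decomposition must satisfy three properties: every vertex lies in some bag; for every edge, both endpoints lie together in some bag; and for every vertex, the bags containing it form a connected subtree. Here edge (9,12) lies in no bag, so the decomposition is invalid.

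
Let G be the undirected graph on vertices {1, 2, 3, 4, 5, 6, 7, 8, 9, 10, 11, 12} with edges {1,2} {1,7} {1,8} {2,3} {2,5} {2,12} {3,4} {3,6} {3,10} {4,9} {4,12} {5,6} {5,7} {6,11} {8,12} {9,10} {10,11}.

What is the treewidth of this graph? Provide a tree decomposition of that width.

Every bag has size at most 4, so the width is 4 − 1 = 3 and tw(G) ≤ 3. For the lower bound: the 4 vertex sets {9,10,11}, {6}, {3}, {2,4,5,12} are disjoint, each induces a connected subgraph, and every pair is joined by at least one edge of G. Contracting each set to a single vertex therefore yields K_{4} as a minor, and since treewidth is minor-monotone, tw(G) ≥ tw(K_{4}) = 3. Therefore the treewidth is 3.

Treewidth 3.
One such decomposition:
Bags: B1 = {6, 9, 10, 11}  B2 = {3, 6, 9, 10}  B3 = {3, 4, 6, 9}  B4 = {3, 4, 5, 6}  B5 = {2, 3, 4, 5}  B6 = {2, 4, 5, 12}  B7 = {2, 5, 7, 12}  B8 = {1, 2, 7, 12}  B9 = {1, 7, 8, 12}
Tree: B1–B2, B2–B3, B3–B4, B4–B5, B5–B6, B6–B7, B7–B8, B8–B9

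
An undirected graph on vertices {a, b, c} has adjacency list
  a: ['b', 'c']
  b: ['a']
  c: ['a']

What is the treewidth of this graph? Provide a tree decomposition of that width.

Treewidth 1.
Bags: B1 = {a, c}  B2 = {a, b}
Tree: B1–B2

Each bag holds 2 vertices, so the decomposition has width 1, which upper-bounds the treewidth. Since G has at least one edge (e.g. c–a), it is not an edgeless graph, so tw(G) ≥ 1. The upper and lower bounds meet at 1, so that is the treewidth.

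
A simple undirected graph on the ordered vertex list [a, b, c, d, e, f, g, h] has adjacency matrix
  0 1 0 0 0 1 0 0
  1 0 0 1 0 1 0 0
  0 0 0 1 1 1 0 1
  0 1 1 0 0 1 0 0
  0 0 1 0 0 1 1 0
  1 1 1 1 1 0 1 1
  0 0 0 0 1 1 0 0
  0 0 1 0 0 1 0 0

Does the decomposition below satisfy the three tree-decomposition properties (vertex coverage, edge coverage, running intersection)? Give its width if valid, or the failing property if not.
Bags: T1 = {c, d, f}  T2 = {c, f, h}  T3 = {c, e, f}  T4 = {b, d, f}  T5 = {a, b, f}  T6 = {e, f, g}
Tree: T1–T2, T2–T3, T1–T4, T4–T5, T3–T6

Yes; width 2.

Every vertex of G appears in some bag (union = {a, b, c, d, e, f, g, h}); every edge is covered by a bag; and for each vertex v the set of bags containing v is connected in the bag tree. The decomposition is therefore valid. The largest bag has 3 vertices, so the width is 2.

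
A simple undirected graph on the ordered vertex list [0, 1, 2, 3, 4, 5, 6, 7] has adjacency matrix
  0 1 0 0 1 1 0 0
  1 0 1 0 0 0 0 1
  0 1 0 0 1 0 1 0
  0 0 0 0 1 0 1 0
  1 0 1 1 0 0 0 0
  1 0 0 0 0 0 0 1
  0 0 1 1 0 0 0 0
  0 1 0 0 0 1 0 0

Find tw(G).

2

A width-2 tree decomposition is:
Bags: B1 = {3, 4, 6}  B2 = {2, 4, 6}  B3 = {0, 2, 4}  B4 = {0, 1, 2}  B5 = {0, 1, 5}  B6 = {1, 5, 7}
Tree: B1–B2, B2–B3, B3–B4, B4–B5, B5–B6
Every bag has size at most 3, so the width is 3 − 1 = 2 and tw(G) ≤ 2. For the lower bound, G contains the cycle 3–6–2–4–3, so G is not a forest; only forests have treewidth ≤ 1, hence tw(G) ≥ 2. Therefore the treewidth is 2.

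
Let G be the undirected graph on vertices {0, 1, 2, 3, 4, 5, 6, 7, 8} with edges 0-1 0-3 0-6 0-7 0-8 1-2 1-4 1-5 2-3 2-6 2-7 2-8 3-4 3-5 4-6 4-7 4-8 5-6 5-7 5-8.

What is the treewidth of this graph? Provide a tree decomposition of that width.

Each bag holds 5 vertices, so the decomposition has width 4, which upper-bounds the treewidth. For the lower bound: the 5 vertex sets {5,6}, {2,7}, {0,8}, {4}, {3} are disjoint, each induces a connected subgraph, and every pair is joined by at least one edge of G. Contracting each set to a single vertex therefore yields K_{5} as a minor, and since treewidth is minor-monotone, tw(G) ≥ tw(K_{5}) = 4. Combining the bounds, tw(G) = 4.

Treewidth 4.
Bags: B1 = {0, 2, 4, 5, 6}  B2 = {0, 2, 4, 5, 7}  B3 = {0, 2, 4, 5, 8}  B4 = {0, 2, 3, 4, 5}  B5 = {0, 1, 2, 4, 5}
Tree: B1–B2, B2–B3, B3–B4, B4–B5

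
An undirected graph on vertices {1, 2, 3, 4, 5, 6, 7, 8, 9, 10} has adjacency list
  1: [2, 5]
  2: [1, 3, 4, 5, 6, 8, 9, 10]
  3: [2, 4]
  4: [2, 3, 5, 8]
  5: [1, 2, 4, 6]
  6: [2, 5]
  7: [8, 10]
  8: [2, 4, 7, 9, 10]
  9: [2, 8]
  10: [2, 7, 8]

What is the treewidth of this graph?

A width-2 tree decomposition is:
Bags: B1 = {2, 4, 5}  B2 = {2, 4, 8}  B3 = {2, 8, 10}  B4 = {2, 5, 6}  B5 = {2, 3, 4}  B6 = {1, 2, 5}  B7 = {2, 8, 9}  B8 = {7, 8, 10}
Tree: B1–B2, B2–B3, B1–B4, B2–B5, B1–B6, B2–B7, B3–B8
Each bag holds 3 vertices, so the decomposition has width 2, which upper-bounds the treewidth. On the other hand G contains the 3-clique {1, 2, 5}. A clique must lie in a single bag of any decomposition, so no decomposition can have width below 2. Therefore the treewidth is 2.

2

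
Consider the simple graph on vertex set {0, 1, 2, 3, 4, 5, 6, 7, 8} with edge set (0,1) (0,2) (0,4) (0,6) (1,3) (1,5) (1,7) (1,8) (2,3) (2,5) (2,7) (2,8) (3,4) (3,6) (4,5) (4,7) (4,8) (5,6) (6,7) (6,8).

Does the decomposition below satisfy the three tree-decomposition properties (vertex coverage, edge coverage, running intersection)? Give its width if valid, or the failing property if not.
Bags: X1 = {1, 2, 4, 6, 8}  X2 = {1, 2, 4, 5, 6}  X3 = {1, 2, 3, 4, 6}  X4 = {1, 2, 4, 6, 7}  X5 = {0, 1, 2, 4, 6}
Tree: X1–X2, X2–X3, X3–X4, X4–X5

Yes; width 4.

Vertex coverage: the bags together contain {0, 1, 2, 3, 4, 5, 6, 7, 8}, the full vertex set. Edge coverage: each edge of G has both endpoints in at least one bag. Running intersection: for every vertex, the bags containing it form a connected subtree. All three properties hold, so this is a valid tree decomposition of width max|bag| − 1 = 4, and hence tw(G) ≤ 4.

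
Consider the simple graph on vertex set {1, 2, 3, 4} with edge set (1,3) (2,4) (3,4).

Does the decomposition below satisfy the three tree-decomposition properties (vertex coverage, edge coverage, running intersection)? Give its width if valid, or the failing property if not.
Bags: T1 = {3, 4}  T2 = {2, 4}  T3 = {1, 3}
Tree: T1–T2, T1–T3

Vertex coverage: the bags together contain {1, 2, 3, 4}, the full vertex set. Edge coverage: each edge of G has both endpoints in at least one bag. Running intersection: for every vertex, the bags containing it form a connected subtree. All three properties hold, so this is a valid tree decomposition of width max|bag| − 1 = 1, and hence tw(G) ≤ 1.

Yes; width 1.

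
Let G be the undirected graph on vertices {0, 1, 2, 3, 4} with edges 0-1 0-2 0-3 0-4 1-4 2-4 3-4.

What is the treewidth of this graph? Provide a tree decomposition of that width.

Treewidth 2.
Bags: B1 = {0, 2, 4}  B2 = {0, 3, 4}  B3 = {0, 1, 4}
Tree: B1–B2, B1–B3

Every bag has size at most 3, so the width is 3 − 1 = 2 and tw(G) ≤ 2. On the other hand G contains the 3-clique {0, 1, 4}. A clique must lie in a single bag of any decomposition, so no decomposition can have width below 2. Combining the bounds, tw(G) = 2.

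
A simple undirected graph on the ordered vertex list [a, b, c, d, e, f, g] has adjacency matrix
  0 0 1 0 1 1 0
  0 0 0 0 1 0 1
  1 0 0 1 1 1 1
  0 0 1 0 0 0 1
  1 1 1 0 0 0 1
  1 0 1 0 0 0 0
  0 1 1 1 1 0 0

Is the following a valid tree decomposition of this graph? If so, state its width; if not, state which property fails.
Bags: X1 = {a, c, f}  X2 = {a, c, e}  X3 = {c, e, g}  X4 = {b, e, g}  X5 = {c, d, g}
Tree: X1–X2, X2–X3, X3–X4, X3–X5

Vertex coverage: the bags together contain {a, b, c, d, e, f, g}, the full vertex set. Edge coverage: each edge of G has both endpoints in at least one bag. Running intersection: for every vertex, the bags containing it form a connected subtree. All three properties hold, so this is a valid tree decomposition of width max|bag| − 1 = 2, and hence tw(G) ≤ 2.

Yes; width 2.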